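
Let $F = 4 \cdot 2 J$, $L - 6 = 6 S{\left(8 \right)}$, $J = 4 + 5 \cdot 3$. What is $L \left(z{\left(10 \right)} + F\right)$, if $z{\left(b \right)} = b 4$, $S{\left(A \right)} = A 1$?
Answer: $10368$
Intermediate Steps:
$S{\left(A \right)} = A$
$J = 19$ ($J = 4 + 15 = 19$)
$z{\left(b \right)} = 4 b$
$L = 54$ ($L = 6 + 6 \cdot 8 = 6 + 48 = 54$)
$F = 152$ ($F = 4 \cdot 2 \cdot 19 = 8 \cdot 19 = 152$)
$L \left(z{\left(10 \right)} + F\right) = 54 \left(4 \cdot 10 + 152\right) = 54 \left(40 + 152\right) = 54 \cdot 192 = 10368$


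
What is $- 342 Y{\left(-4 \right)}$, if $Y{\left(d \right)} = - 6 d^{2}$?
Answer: $32832$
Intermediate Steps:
$- 342 Y{\left(-4 \right)} = - 342 \left(- 6 \left(-4\right)^{2}\right) = - 342 \left(\left(-6\right) 16\right) = \left(-342\right) \left(-96\right) = 32832$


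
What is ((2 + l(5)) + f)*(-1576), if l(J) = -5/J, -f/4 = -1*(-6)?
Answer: 36248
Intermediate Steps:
f = -24 (f = -(-4)*(-6) = -4*6 = -24)
((2 + l(5)) + f)*(-1576) = ((2 - 5/5) - 24)*(-1576) = ((2 - 5*⅕) - 24)*(-1576) = ((2 - 1) - 24)*(-1576) = (1 - 24)*(-1576) = -23*(-1576) = 36248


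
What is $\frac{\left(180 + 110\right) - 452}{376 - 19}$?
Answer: $- \frac{54}{119} \approx -0.45378$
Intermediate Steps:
$\frac{\left(180 + 110\right) - 452}{376 - 19} = \frac{290 - 452}{357} = \left(-162\right) \frac{1}{357} = - \frac{54}{119}$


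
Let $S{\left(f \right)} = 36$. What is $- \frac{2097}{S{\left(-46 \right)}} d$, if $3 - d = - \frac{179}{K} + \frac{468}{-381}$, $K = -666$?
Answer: $- \frac{78033797}{338328} \approx -230.65$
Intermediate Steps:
$d = \frac{334909}{84582}$ ($d = 3 - \left(- \frac{179}{-666} + \frac{468}{-381}\right) = 3 - \left(\left(-179\right) \left(- \frac{1}{666}\right) + 468 \left(- \frac{1}{381}\right)\right) = 3 - \left(\frac{179}{666} - \frac{156}{127}\right) = 3 - - \frac{81163}{84582} = 3 + \frac{81163}{84582} = \frac{334909}{84582} \approx 3.9596$)
$- \frac{2097}{S{\left(-46 \right)}} d = - \frac{2097}{36} \cdot \frac{334909}{84582} = \left(-2097\right) \frac{1}{36} \cdot \frac{334909}{84582} = \left(- \frac{233}{4}\right) \frac{334909}{84582} = - \frac{78033797}{338328}$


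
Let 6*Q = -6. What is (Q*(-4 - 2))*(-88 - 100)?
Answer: -1128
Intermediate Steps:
Q = -1 (Q = (⅙)*(-6) = -1)
(Q*(-4 - 2))*(-88 - 100) = (-(-4 - 2))*(-88 - 100) = -1*(-6)*(-188) = 6*(-188) = -1128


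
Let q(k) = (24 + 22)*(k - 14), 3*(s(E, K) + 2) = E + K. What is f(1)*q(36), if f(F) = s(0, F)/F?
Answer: -5060/3 ≈ -1686.7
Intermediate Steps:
s(E, K) = -2 + E/3 + K/3 (s(E, K) = -2 + (E + K)/3 = -2 + (E/3 + K/3) = -2 + E/3 + K/3)
q(k) = -644 + 46*k (q(k) = 46*(-14 + k) = -644 + 46*k)
f(F) = (-2 + F/3)/F (f(F) = (-2 + (⅓)*0 + F/3)/F = (-2 + 0 + F/3)/F = (-2 + F/3)/F)
f(1)*q(36) = ((⅓)*(-6 + 1)/1)*(-644 + 46*36) = ((⅓)*1*(-5))*(-644 + 1656) = -5/3*1012 = -5060/3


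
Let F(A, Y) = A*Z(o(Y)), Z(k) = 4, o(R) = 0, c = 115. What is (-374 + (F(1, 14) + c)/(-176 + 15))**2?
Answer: 74287161/529 ≈ 1.4043e+5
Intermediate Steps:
F(A, Y) = 4*A (F(A, Y) = A*4 = 4*A)
(-374 + (F(1, 14) + c)/(-176 + 15))**2 = (-374 + (4*1 + 115)/(-176 + 15))**2 = (-374 + (4 + 115)/(-161))**2 = (-374 + 119*(-1/161))**2 = (-374 - 17/23)**2 = (-8619/23)**2 = 74287161/529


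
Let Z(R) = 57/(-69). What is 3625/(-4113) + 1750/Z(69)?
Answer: -165617125/78147 ≈ -2119.3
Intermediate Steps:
Z(R) = -19/23 (Z(R) = 57*(-1/69) = -19/23)
3625/(-4113) + 1750/Z(69) = 3625/(-4113) + 1750/(-19/23) = 3625*(-1/4113) + 1750*(-23/19) = -3625/4113 - 40250/19 = -165617125/78147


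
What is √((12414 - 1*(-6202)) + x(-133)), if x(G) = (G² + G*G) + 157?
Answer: √54151 ≈ 232.70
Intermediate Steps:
x(G) = 157 + 2*G² (x(G) = (G² + G²) + 157 = 2*G² + 157 = 157 + 2*G²)
√((12414 - 1*(-6202)) + x(-133)) = √((12414 - 1*(-6202)) + (157 + 2*(-133)²)) = √((12414 + 6202) + (157 + 2*17689)) = √(18616 + (157 + 35378)) = √(18616 + 35535) = √54151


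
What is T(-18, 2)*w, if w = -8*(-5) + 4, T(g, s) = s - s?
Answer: 0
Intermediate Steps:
T(g, s) = 0
w = 44 (w = 40 + 4 = 44)
T(-18, 2)*w = 0*44 = 0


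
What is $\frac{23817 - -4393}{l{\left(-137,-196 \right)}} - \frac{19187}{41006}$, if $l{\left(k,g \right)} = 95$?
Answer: $\frac{32998757}{111302} \approx 296.48$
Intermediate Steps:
$\frac{23817 - -4393}{l{\left(-137,-196 \right)}} - \frac{19187}{41006} = \frac{23817 - -4393}{95} - \frac{19187}{41006} = \left(23817 + 4393\right) \frac{1}{95} - \frac{2741}{5858} = 28210 \cdot \frac{1}{95} - \frac{2741}{5858} = \frac{5642}{19} - \frac{2741}{5858} = \frac{32998757}{111302}$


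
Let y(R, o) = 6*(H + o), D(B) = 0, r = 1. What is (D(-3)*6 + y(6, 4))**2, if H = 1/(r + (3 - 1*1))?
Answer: 676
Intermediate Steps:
H = 1/3 (H = 1/(1 + (3 - 1*1)) = 1/(1 + (3 - 1)) = 1/(1 + 2) = 1/3 ≈ 0.33333)
y(R, o) = 2 + 6*o (y(R, o) = 6*(1/3 + o) = 2 + 6*o)
(D(-3)*6 + y(6, 4))**2 = (0*6 + (2 + 6*4))**2 = (0 + (2 + 24))**2 = (0 + 26)**2 = 26**2 = 676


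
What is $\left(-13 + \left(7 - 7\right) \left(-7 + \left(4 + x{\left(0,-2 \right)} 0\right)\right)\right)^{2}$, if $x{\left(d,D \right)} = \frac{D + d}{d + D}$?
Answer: $169$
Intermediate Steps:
$x{\left(d,D \right)} = 1$ ($x{\left(d,D \right)} = \frac{D + d}{D + d} = 1$)
$\left(-13 + \left(7 - 7\right) \left(-7 + \left(4 + x{\left(0,-2 \right)} 0\right)\right)\right)^{2} = \left(-13 + \left(7 - 7\right) \left(-7 + \left(4 + 1 \cdot 0\right)\right)\right)^{2} = \left(-13 + 0 \left(-7 + \left(4 + 0\right)\right)\right)^{2} = \left(-13 + 0 \left(-7 + 4\right)\right)^{2} = \left(-13 + 0 \left(-3\right)\right)^{2} = \left(-13 + 0\right)^{2} = \left(-13\right)^{2} = 169$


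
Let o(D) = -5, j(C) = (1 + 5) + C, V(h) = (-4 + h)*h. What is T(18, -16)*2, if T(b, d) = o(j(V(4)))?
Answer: -10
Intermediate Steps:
V(h) = h*(-4 + h)
j(C) = 6 + C
T(b, d) = -5
T(18, -16)*2 = -5*2 = -10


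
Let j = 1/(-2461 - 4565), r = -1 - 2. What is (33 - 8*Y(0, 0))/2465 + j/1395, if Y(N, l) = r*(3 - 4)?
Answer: 17641793/4832026110 ≈ 0.0036510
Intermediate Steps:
r = -3
Y(N, l) = 3 (Y(N, l) = -3*(3 - 4) = -3*(-1) = 3)
j = -1/7026 (j = 1/(-7026) = -1/7026 ≈ -0.00014233)
(33 - 8*Y(0, 0))/2465 + j/1395 = (33 - 8*3)/2465 - 1/7026/1395 = (33 - 24)*(1/2465) - 1/7026*1/1395 = 9*(1/2465) - 1/9801270 = 9/2465 - 1/9801270 = 17641793/4832026110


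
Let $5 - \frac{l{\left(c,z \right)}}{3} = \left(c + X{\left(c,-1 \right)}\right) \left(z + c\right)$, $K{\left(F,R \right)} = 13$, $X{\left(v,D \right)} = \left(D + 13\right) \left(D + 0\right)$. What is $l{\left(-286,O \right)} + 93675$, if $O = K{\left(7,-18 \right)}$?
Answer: $-150372$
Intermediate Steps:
$X{\left(v,D \right)} = D \left(13 + D\right)$ ($X{\left(v,D \right)} = \left(13 + D\right) D = D \left(13 + D\right)$)
$O = 13$
$l{\left(c,z \right)} = 15 - 3 \left(-12 + c\right) \left(c + z\right)$ ($l{\left(c,z \right)} = 15 - 3 \left(c - \left(13 - 1\right)\right) \left(z + c\right) = 15 - 3 \left(c - 12\right) \left(c + z\right) = 15 - 3 \left(-12 + c\right) \left(c + z\right)$)
$l{\left(-286,O \right)} + 93675 = \left(15 - 3 \left(-286\right)^{2} + 36 \left(-286\right) + 36 \cdot 13 - \left(-858\right) 13\right) + 93675 = \left(15 - 245388 - 10296 + 468 + 11154\right) + 93675 = -244047 + 93675 = -150372$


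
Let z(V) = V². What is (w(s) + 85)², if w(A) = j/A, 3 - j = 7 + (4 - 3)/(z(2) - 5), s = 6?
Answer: 28561/4 ≈ 7140.3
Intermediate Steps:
j = -3 (j = 3 - (7 + (4 - 3)/(2² - 5)) = 3 - (7 + 1/(4 - 5)) = 3 - (7 + 1/(-1)) = 3 - (7 + 1*(-1)) = 3 - (7 - 1) = 3 - 1*6 = 3 - 6 = -3)
w(A) = -3/A
(w(s) + 85)² = (-3/6 + 85)² = (-3*⅙ + 85)² = (-½ + 85)² = (169/2)² = 28561/4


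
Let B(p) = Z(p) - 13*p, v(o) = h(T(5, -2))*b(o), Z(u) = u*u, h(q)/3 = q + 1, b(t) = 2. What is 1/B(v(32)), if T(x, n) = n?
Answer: 1/114 ≈ 0.0087719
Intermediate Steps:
h(q) = 3 + 3*q (h(q) = 3*(q + 1) = 3*(1 + q) = 3 + 3*q)
Z(u) = u²
v(o) = -6 (v(o) = (3 + 3*(-2))*2 = (3 - 6)*2 = -3*2 = -6)
B(p) = p² - 13*p
1/B(v(32)) = 1/(-6*(-13 - 6)) = 1/(-6*(-19)) = 1/114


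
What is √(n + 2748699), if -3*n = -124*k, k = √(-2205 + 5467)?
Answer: √(24738291 + 372*√3262)/3 ≈ 1658.6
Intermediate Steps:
k = √3262 ≈ 57.114
n = 124*√3262/3 (n = -(-124)*√3262/3 = 124*√3262/3 ≈ 2360.7)
√(n + 2748699) = √(124*√3262/3 + 2748699) = √(2748699 + 124*√3262/3)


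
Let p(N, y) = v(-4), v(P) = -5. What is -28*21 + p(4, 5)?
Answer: -593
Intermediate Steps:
p(N, y) = -5
-28*21 + p(4, 5) = -28*21 - 5 = -588 - 5 = -593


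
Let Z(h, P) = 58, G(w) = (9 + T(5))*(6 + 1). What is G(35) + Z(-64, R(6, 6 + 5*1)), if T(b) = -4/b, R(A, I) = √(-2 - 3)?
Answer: 577/5 ≈ 115.40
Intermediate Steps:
R(A, I) = I*√5 (R(A, I) = √(-5) = I*√5)
G(w) = 287/5 (G(w) = (9 - 4/5)*(6 + 1) = (9 - 4*⅕)*7 = (9 - ⅘)*7 = (41/5)*7 = 287/5)
G(35) + Z(-64, R(6, 6 + 5*1)) = 287/5 + 58 = 577/5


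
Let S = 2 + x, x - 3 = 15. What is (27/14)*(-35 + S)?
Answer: -405/14 ≈ -28.929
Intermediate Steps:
x = 18 (x = 3 + 15 = 18)
S = 20 (S = 2 + 18 = 20)
(27/14)*(-35 + S) = (27/14)*(-35 + 20) = (27*(1/14))*(-15) = (27/14)*(-15) = -405/14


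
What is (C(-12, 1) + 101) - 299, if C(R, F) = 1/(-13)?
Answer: -2575/13 ≈ -198.08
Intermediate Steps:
C(R, F) = -1/13
(C(-12, 1) + 101) - 299 = (-1/13 + 101) - 299 = 1312/13 - 299 = -2575/13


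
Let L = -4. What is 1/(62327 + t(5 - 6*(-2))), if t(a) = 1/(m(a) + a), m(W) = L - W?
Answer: 4/249307 ≈ 1.6044e-5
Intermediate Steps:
m(W) = -4 - W
t(a) = -¼ (t(a) = 1/((-4 - a) + a) = 1/(-4) = -¼)
1/(62327 + t(5 - 6*(-2))) = 1/(62327 - ¼) = 1/(249307/4) = 4/249307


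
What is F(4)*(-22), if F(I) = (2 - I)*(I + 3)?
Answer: 308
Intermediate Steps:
F(I) = (2 - I)*(3 + I)
F(4)*(-22) = (6 - 1*4 - 1*4²)*(-22) = (6 - 4 - 1*16)*(-22) = (6 - 4 - 16)*(-22) = -14*(-22) = 308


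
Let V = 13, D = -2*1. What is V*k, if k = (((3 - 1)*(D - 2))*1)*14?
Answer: -1456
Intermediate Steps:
D = -2
k = -112 (k = (((3 - 1)*(-2 - 2))*1)*14 = ((2*(-4))*1)*14 = -8*1*14 = -8*14 = -112)
V*k = 13*(-112) = -1456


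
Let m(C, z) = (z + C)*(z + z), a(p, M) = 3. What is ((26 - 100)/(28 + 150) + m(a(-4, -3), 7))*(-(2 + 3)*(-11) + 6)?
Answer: 757803/89 ≈ 8514.6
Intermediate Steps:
m(C, z) = 2*z*(C + z) (m(C, z) = (C + z)*(2*z) = 2*z*(C + z))
((26 - 100)/(28 + 150) + m(a(-4, -3), 7))*(-(2 + 3)*(-11) + 6) = ((26 - 100)/(28 + 150) + 2*7*(3 + 7))*(-(2 + 3)*(-11) + 6) = (-74/178 + 2*7*10)*(-1*5*(-11) + 6) = (-74*1/178 + 140)*(-5*(-11) + 6) = (-37/89 + 140)*(55 + 6) = (12423/89)*61 = 757803/89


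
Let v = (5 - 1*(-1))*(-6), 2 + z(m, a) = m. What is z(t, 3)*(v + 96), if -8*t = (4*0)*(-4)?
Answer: -120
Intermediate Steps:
t = 0 (t = -4*0*(-4)/8 = -0*(-4) = -⅛*0 = 0)
z(m, a) = -2 + m
v = -36 (v = (5 + 1)*(-6) = 6*(-6) = -36)
z(t, 3)*(v + 96) = (-2 + 0)*(-36 + 96) = -2*60 = -120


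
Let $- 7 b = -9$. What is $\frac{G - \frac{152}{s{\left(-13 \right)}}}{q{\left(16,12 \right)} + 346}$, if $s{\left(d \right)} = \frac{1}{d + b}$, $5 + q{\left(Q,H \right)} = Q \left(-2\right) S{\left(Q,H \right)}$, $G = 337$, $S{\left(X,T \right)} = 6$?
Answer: $\frac{14823}{1043} \approx 14.212$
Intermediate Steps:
$b = \frac{9}{7}$ ($b = \left(- \frac{1}{7}\right) \left(-9\right) = \frac{9}{7} \approx 1.2857$)
$q{\left(Q,H \right)} = -5 - 12 Q$ ($q{\left(Q,H \right)} = -5 + Q \left(-2\right) 6 = -5 + - 2 Q 6 = -5 - 12 Q$)
$s{\left(d \right)} = \frac{1}{\frac{9}{7} + d}$ ($s{\left(d \right)} = \frac{1}{d + \frac{9}{7}} = \frac{1}{\frac{9}{7} + d}$)
$\frac{G - \frac{152}{s{\left(-13 \right)}}}{q{\left(16,12 \right)} + 346} = \frac{337 - \frac{152}{7 \frac{1}{9 + 7 \left(-13\right)}}}{\left(-5 - 192\right) + 346} = \frac{337 - \frac{152}{7 \frac{1}{9 - 91}}}{\left(-5 - 192\right) + 346} = \frac{337 - \frac{152}{7 \frac{1}{-82}}}{-197 + 346} = \frac{337 - \frac{152}{7 \left(- \frac{1}{82}\right)}}{149} = \left(337 - \frac{152}{- \frac{7}{82}}\right) \frac{1}{149} = \left(337 - - \frac{12464}{7}\right) \frac{1}{149} = \left(337 + \frac{12464}{7}\right) \frac{1}{149} = \frac{14823}{7} \cdot \frac{1}{149} = \frac{14823}{1043}$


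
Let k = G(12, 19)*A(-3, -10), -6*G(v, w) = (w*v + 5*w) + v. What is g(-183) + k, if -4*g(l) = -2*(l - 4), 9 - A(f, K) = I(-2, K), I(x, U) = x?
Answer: -2123/3 ≈ -707.67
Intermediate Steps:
A(f, K) = 11 (A(f, K) = 9 - 1*(-2) = 9 + 2 = 11)
G(v, w) = -5*w/6 - v/6 - v*w/6 (G(v, w) = -((w*v + 5*w) + v)/6 = -((v*w + 5*w) + v)/6 = -((5*w + v*w) + v)/6 = -(v + 5*w + v*w)/6 = -5*w/6 - v/6 - v*w/6)
g(l) = -2 + l/2 (g(l) = -(-1)*(l - 4)/2 = -(-1)*(-4 + l)/2 = -(8 - 2*l)/4 = -2 + l/2)
k = -3685/6 (k = (-⅚*19 - ⅙*12 - ⅙*12*19)*11 = (-95/6 - 2 - 38)*11 = -335/6*11 = -3685/6 ≈ -614.17)
g(-183) + k = (-2 + (½)*(-183)) - 3685/6 = (-2 - 183/2) - 3685/6 = -187/2 - 3685/6 = -2123/3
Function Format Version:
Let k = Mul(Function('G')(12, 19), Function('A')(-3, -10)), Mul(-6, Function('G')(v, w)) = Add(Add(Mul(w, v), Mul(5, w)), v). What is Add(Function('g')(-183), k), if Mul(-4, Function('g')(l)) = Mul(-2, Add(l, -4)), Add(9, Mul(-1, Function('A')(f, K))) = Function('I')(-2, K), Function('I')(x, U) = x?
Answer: Rational(-2123, 3) ≈ -707.67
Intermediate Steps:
Function('A')(f, K) = 11 (Function('A')(f, K) = Add(9, Mul(-1, -2)) = Add(9, 2) = 11)
Function('G')(v, w) = Add(Mul(Rational(-5, 6), w), Mul(Rational(-1, 6), v), Mul(Rational(-1, 6), v, w)) (Function('G')(v, w) = Mul(Rational(-1, 6), Add(Add(Mul(w, v), Mul(5, w)), v)) = Mul(Rational(-1, 6), Add(Add(Mul(v, w), Mul(5, w)), v)) = Mul(Rational(-1, 6), Add(Add(Mul(5, w), Mul(v, w)), v)) = Mul(Rational(-1, 6), Add(v, Mul(5, w), Mul(v, w))) = Add(Mul(Rational(-5, 6), w), Mul(Rational(-1, 6), v), Mul(Rational(-1, 6), v, w)))
Function('g')(l) = Add(-2, Mul(Rational(1, 2), l)) (Function('g')(l) = Mul(Rational(-1, 4), Mul(-2, Add(l, -4))) = Mul(Rational(-1, 4), Mul(-2, Add(-4, l))) = Mul(Rational(-1, 4), Add(8, Mul(-2, l))) = Add(-2, Mul(Rational(1, 2), l)))
k = Rational(-3685, 6) (k = Mul(Add(Mul(Rational(-5, 6), 19), Mul(Rational(-1, 6), 12), Mul(Rational(-1, 6), 12, 19)), 11) = Mul(Add(Rational(-95, 6), -2, -38), 11) = Mul(Rational(-335, 6), 11) = Rational(-3685, 6) ≈ -614.17)
Add(Function('g')(-183), k) = Add(Add(-2, Mul(Rational(1, 2), -183)), Rational(-3685, 6)) = Add(Add(-2, Rational(-183, 2)), Rational(-3685, 6)) = Add(Rational(-187, 2), Rational(-3685, 6)) = Rational(-2123, 3)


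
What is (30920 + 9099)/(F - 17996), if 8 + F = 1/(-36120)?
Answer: -1445486280/650304481 ≈ -2.2228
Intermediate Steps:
F = -288961/36120 (F = -8 + 1/(-36120) = -8 - 1/36120 = -288961/36120 ≈ -8.0000)
(30920 + 9099)/(F - 17996) = (30920 + 9099)/(-288961/36120 - 17996) = 40019/(-650304481/36120) = 40019*(-36120/650304481) = -1445486280/650304481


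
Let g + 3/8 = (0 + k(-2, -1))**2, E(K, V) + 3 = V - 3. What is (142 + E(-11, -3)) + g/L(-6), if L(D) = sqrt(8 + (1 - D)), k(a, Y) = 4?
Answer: 133 + 25*sqrt(15)/24 ≈ 137.03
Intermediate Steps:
E(K, V) = -6 + V (E(K, V) = -3 + (V - 3) = -3 + (-3 + V) = -6 + V)
g = 125/8 (g = -3/8 + (0 + 4)**2 = -3/8 + 4**2 = -3/8 + 16 = 125/8 ≈ 15.625)
L(D) = sqrt(9 - D)
(142 + E(-11, -3)) + g/L(-6) = (142 + (-6 - 3)) + 125/(8*(sqrt(9 - 1*(-6)))) = (142 - 9) + 125/(8*(sqrt(9 + 6))) = 133 + 125/(8*(sqrt(15))) = 133 + 125*(sqrt(15)/15)/8 = 133 + 25*sqrt(15)/24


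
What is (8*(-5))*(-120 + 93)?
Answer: 1080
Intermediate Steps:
(8*(-5))*(-120 + 93) = -40*(-27) = 1080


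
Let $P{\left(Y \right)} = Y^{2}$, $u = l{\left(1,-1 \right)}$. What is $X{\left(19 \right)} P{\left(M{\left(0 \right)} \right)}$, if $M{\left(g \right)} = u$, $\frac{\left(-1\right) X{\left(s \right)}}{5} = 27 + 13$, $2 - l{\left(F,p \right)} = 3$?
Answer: $-200$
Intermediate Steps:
$l{\left(F,p \right)} = -1$ ($l{\left(F,p \right)} = 2 - 3 = -1$)
$u = -1$
$X{\left(s \right)} = -200$ ($X{\left(s \right)} = - 5 \left(27 + 13\right) = \left(-5\right) 40 = -200$)
$M{\left(g \right)} = -1$
$X{\left(19 \right)} P{\left(M{\left(0 \right)} \right)} = - 200 \left(-1\right)^{2} = \left(-200\right) 1 = -200$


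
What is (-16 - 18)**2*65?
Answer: 75140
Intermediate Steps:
(-16 - 18)**2*65 = (-34)**2*65 = 1156*65 = 75140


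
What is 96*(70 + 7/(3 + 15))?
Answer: 20272/3 ≈ 6757.3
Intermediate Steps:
96*(70 + 7/(3 + 15)) = 96*(70 + 7/18) = 96*(1267/18) = 20272/3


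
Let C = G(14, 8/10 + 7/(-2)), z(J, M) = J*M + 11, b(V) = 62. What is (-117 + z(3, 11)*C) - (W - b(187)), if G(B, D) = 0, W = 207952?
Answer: -208007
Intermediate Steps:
z(J, M) = 11 + J*M
C = 0
(-117 + z(3, 11)*C) - (W - b(187)) = (-117 + (11 + 3*11)*0) - (207952 - 1*62) = (-117 + (11 + 33)*0) - (207952 - 62) = (-117 + 44*0) - 1*207890 = (-117 + 0) - 207890 = -117 - 207890 = -208007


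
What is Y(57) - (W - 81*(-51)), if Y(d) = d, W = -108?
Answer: -3966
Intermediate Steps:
Y(57) - (W - 81*(-51)) = 57 - (-108 - 81*(-51)) = 57 - (-108 + 4131) = 57 - 1*4023 = 57 - 4023 = -3966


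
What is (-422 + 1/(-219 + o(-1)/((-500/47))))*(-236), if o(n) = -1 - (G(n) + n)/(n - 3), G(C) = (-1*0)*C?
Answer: 8719672776/87553 ≈ 99593.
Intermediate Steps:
G(C) = 0 (G(C) = 0*C = 0)
o(n) = -1 - n/(-3 + n) (o(n) = -1 - (0 + n)/(n - 3) = -1 - n/(-3 + n))
(-422 + 1/(-219 + o(-1)/((-500/47))))*(-236) = (-422 + 1/(-219 + ((3 - 2*(-1))/(-3 - 1))/((-500/47))))*(-236) = (-422 + 1/(-219 + ((3 + 2)/(-4))/((-500*1/47))))*(-236) = (-422 + 1/(-219 + (-¼*5)/(-500/47)))*(-236) = (-422 + 1/(-219 - 5/4*(-47/500)))*(-236) = (-422 + 1/(-219 + 47/400))*(-236) = (-422 + 1/(-87553/400))*(-236) = (-422 - 400/87553)*(-236) = -36947766/87553*(-236) = 8719672776/87553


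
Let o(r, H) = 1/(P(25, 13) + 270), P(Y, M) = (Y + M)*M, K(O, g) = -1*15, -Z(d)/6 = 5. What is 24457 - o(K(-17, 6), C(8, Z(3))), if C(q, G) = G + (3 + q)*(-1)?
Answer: 18685147/764 ≈ 24457.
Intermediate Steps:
Z(d) = -30 (Z(d) = -6*5 = -30)
K(O, g) = -15
P(Y, M) = M*(M + Y) (P(Y, M) = (M + Y)*M = M*(M + Y))
C(q, G) = -3 + G - q (C(q, G) = G + (-3 - q) = -3 + G - q)
o(r, H) = 1/764 (o(r, H) = 1/(13*(13 + 25) + 270) = 1/(13*38 + 270) = 1/(494 + 270) = 1/764)
24457 - o(K(-17, 6), C(8, Z(3))) = 24457 - 1*1/764 = 24457 - 1/764 = 18685147/764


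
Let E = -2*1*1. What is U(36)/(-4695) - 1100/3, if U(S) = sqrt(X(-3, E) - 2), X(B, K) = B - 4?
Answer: -1100/3 - I/1565 ≈ -366.67 - 0.00063898*I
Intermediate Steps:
E = -2 (E = -2*1 = -2)
X(B, K) = -4 + B
U(S) = 3*I (U(S) = sqrt((-4 - 3) - 2) = sqrt(-7 - 2) = sqrt(-9) = 3*I)
U(36)/(-4695) - 1100/3 = (3*I)/(-4695) - 1100/3 = (3*I)*(-1/4695) - 1100*1/3 = -I/1565 - 1100/3 = -1100/3 - I/1565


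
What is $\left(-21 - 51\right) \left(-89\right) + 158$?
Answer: $6566$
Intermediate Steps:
$\left(-21 - 51\right) \left(-89\right) + 158 = \left(-72\right) \left(-89\right) + 158 = 6408 + 158 = 6566$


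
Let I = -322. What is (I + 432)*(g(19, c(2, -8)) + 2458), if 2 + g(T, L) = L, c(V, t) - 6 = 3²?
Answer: 271810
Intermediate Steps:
c(V, t) = 15 (c(V, t) = 6 + 3² = 6 + 9 = 15)
g(T, L) = -2 + L
(I + 432)*(g(19, c(2, -8)) + 2458) = (-322 + 432)*((-2 + 15) + 2458) = 110*(13 + 2458) = 110*2471 = 271810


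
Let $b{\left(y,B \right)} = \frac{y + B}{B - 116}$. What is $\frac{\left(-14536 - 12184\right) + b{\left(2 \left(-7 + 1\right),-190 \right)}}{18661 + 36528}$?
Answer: $- \frac{4088059}{8443917} \approx -0.48414$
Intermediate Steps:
$b{\left(y,B \right)} = \frac{B + y}{-116 + B}$
$\frac{\left(-14536 - 12184\right) + b{\left(2 \left(-7 + 1\right),-190 \right)}}{18661 + 36528} = \frac{\left(-14536 - 12184\right) + \frac{-190 + 2 \left(-7 + 1\right)}{-116 - 190}}{18661 + 36528} = \frac{\left(-14536 - 12184\right) + \frac{-190 + 2 \left(-6\right)}{-306}}{55189} = \left(-26720 - \frac{-190 - 12}{306}\right) \frac{1}{55189} = \left(-26720 - - \frac{101}{153}\right) \frac{1}{55189} = \left(-26720 + \frac{101}{153}\right) \frac{1}{55189} = \left(- \frac{4088059}{153}\right) \frac{1}{55189} = - \frac{4088059}{8443917}$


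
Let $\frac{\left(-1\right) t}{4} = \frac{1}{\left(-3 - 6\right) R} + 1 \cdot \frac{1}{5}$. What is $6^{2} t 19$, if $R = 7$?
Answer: $- \frac{17632}{35} \approx -503.77$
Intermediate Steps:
$t = - \frac{232}{315}$ ($t = - 4 \left(\frac{1}{\left(-3 - 6\right) 7} + 1 \cdot \frac{1}{5}\right) = - 4 \left(\frac{1}{-9} \cdot \frac{1}{7} + 1 \cdot \frac{1}{5}\right) = - 4 \left(\left(- \frac{1}{9}\right) \frac{1}{7} + \frac{1}{5}\right) = - 4 \left(- \frac{1}{63} + \frac{1}{5}\right) = \left(-4\right) \frac{58}{315} = - \frac{232}{315} \approx -0.73651$)
$6^{2} t 19 = 6^{2} \left(- \frac{232}{315}\right) 19 = 36 \left(- \frac{232}{315}\right) 19 = \left(- \frac{928}{35}\right) 19 = - \frac{17632}{35}$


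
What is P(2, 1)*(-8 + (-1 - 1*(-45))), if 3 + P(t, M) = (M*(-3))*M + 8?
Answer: 72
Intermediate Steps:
P(t, M) = 5 - 3*M**2 (P(t, M) = -3 + ((M*(-3))*M + 8) = -3 + ((-3*M)*M + 8) = -3 + (-3*M**2 + 8) = -3 + (8 - 3*M**2) = 5 - 3*M**2)
P(2, 1)*(-8 + (-1 - 1*(-45))) = (5 - 3*1**2)*(-8 + (-1 - 1*(-45))) = (5 - 3*1)*(-8 + (-1 + 45)) = (5 - 3)*(-8 + 44) = 2*36 = 72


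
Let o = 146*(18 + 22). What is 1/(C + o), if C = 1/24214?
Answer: 24214/141409761 ≈ 0.00017123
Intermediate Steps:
C = 1/24214 ≈ 4.1298e-5
o = 5840 (o = 146*40 = 5840)
1/(C + o) = 1/(1/24214 + 5840) = 1/(141409761/24214) = 24214/141409761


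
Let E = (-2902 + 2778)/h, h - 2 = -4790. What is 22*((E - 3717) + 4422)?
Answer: 18566152/1197 ≈ 15511.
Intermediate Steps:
h = -4788 (h = 2 - 4790 = -4788)
E = 31/1197 (E = (-2902 + 2778)/(-4788) = -124*(-1/4788) = 31/1197 ≈ 0.025898)
22*((E - 3717) + 4422) = 22*((31/1197 - 3717) + 4422) = 22*(-4449218/1197 + 4422) = 22*(843916/1197) = 18566152/1197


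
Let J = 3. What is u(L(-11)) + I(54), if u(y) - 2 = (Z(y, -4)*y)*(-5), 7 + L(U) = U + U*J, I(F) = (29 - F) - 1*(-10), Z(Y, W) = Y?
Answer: -13018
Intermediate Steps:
I(F) = 39 - F (I(F) = (29 - F) + 10 = 39 - F)
L(U) = -7 + 4*U (L(U) = -7 + (U + U*3) = -7 + (U + 3*U) = -7 + 4*U)
u(y) = 2 - 5*y² (u(y) = 2 + (y*y)*(-5) = 2 + y²*(-5) = 2 - 5*y²)
u(L(-11)) + I(54) = (2 - 5*(-7 + 4*(-11))²) + (39 - 1*54) = (2 - 5*(-7 - 44)²) + (39 - 54) = (2 - 5*(-51)²) - 15 = (2 - 5*2601) - 15 = (2 - 13005) - 15 = -13003 - 15 = -13018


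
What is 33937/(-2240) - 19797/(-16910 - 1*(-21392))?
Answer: -32741819/1673280 ≈ -19.567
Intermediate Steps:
33937/(-2240) - 19797/(-16910 - 1*(-21392)) = 33937*(-1/2240) - 19797/(-16910 + 21392) = -33937/2240 - 19797/4482 = -33937/2240 - 19797*1/4482 = -33937/2240 - 6599/1494 = -32741819/1673280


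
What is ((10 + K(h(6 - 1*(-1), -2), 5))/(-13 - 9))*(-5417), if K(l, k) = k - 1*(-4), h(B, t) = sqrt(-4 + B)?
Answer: 102923/22 ≈ 4678.3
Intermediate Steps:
K(l, k) = 4 + k (K(l, k) = k + 4 = 4 + k)
((10 + K(h(6 - 1*(-1), -2), 5))/(-13 - 9))*(-5417) = ((10 + (4 + 5))/(-13 - 9))*(-5417) = ((10 + 9)/(-22))*(-5417) = (19*(-1/22))*(-5417) = -19/22*(-5417) = 102923/22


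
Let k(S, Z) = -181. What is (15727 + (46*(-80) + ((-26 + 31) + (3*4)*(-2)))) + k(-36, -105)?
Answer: 11847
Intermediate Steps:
(15727 + (46*(-80) + ((-26 + 31) + (3*4)*(-2)))) + k(-36, -105) = (15727 + (46*(-80) + ((-26 + 31) + (3*4)*(-2)))) - 181 = (15727 + (-3680 + (5 + 12*(-2)))) - 181 = (15727 + (-3680 + (5 - 24))) - 181 = (15727 + (-3680 - 19)) - 181 = (15727 - 3699) - 181 = 12028 - 181 = 11847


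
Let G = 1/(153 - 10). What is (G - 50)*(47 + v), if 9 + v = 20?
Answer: -414642/143 ≈ -2899.6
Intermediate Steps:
v = 11 (v = -9 + 20 = 11)
G = 1/143 ≈ 0.0069930
(G - 50)*(47 + v) = (1/143 - 50)*(47 + 11) = -7149/143*58 = -414642/143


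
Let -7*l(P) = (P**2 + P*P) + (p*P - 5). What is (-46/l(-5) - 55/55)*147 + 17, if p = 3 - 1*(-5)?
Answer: 46684/5 ≈ 9336.8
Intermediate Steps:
p = 8 (p = 3 + 5 = 8)
l(P) = 5/7 - 8*P/7 - 2*P**2/7 (l(P) = -((P**2 + P*P) + (8*P - 5))/7 = -((P**2 + P**2) + (-5 + 8*P))/7 = -(2*P**2 + (-5 + 8*P))/7 = -(-5 + 2*P**2 + 8*P)/7 = 5/7 - 8*P/7 - 2*P**2/7)
(-46/l(-5) - 55/55)*147 + 17 = (-46/(5/7 - 8/7*(-5) - 2/7*(-5)**2) - 55/55)*147 + 17 = (-46/(5/7 + 40/7 - 2/7*25) - 55*1/55)*147 + 17 = (-46/(5/7 + 40/7 - 50/7) - 1)*147 + 17 = (-46/(-5/7) - 1)*147 + 17 = (-46*(-7/5) - 1)*147 + 17 = (322/5 - 1)*147 + 17 = (317/5)*147 + 17 = 46599/5 + 17 = 46684/5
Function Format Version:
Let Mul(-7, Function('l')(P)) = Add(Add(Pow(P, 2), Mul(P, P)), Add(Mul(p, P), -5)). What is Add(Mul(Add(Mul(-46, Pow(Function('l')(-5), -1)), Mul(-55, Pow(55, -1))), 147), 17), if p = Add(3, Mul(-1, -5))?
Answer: Rational(46684, 5) ≈ 9336.8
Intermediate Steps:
p = 8 (p = Add(3, 5) = 8)
Function('l')(P) = Add(Rational(5, 7), Mul(Rational(-8, 7), P), Mul(Rational(-2, 7), Pow(P, 2))) (Function('l')(P) = Mul(Rational(-1, 7), Add(Add(Pow(P, 2), Mul(P, P)), Add(Mul(8, P), -5))) = Mul(Rational(-1, 7), Add(Add(Pow(P, 2), Pow(P, 2)), Add(-5, Mul(8, P)))) = Mul(Rational(-1, 7), Add(Mul(2, Pow(P, 2)), Add(-5, Mul(8, P)))) = Mul(Rational(-1, 7), Add(-5, Mul(2, Pow(P, 2)), Mul(8, P))) = Add(Rational(5, 7), Mul(Rational(-8, 7), P), Mul(Rational(-2, 7), Pow(P, 2))))
Add(Mul(Add(Mul(-46, Pow(Function('l')(-5), -1)), Mul(-55, Pow(55, -1))), 147), 17) = Add(Mul(Add(Mul(-46, Pow(Add(Rational(5, 7), Mul(Rational(-8, 7), -5), Mul(Rational(-2, 7), Pow(-5, 2))), -1)), Mul(-55, Pow(55, -1))), 147), 17) = Add(Mul(Add(Mul(-46, Pow(Add(Rational(5, 7), Rational(40, 7), Mul(Rational(-2, 7), 25)), -1)), Mul(-55, Rational(1, 55))), 147), 17) = Add(Mul(Add(Mul(-46, Pow(Add(Rational(5, 7), Rational(40, 7), Rational(-50, 7)), -1)), -1), 147), 17) = Add(Mul(Add(Mul(-46, Pow(Rational(-5, 7), -1)), -1), 147), 17) = Add(Mul(Add(Mul(-46, Rational(-7, 5)), -1), 147), 17) = Add(Mul(Add(Rational(322, 5), -1), 147), 17) = Add(Mul(Rational(317, 5), 147), 17) = Add(Rational(46599, 5), 17) = Rational(46684, 5)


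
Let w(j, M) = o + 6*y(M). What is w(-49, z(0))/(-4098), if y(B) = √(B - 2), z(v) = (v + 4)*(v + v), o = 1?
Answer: -1/4098 - I*√2/683 ≈ -0.00024402 - 0.0020706*I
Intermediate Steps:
z(v) = 2*v*(4 + v) (z(v) = (4 + v)*(2*v) = 2*v*(4 + v))
y(B) = √(-2 + B)
w(j, M) = 1 + 6*√(-2 + M)
w(-49, z(0))/(-4098) = (1 + 6*√(-2 + 2*0*(4 + 0)))/(-4098) = (1 + 6*√(-2 + 2*0*4))*(-1/4098) = (1 + 6*√(-2 + 0))*(-1/4098) = (1 + 6*√(-2))*(-1/4098) = (1 + 6*(I*√2))*(-1/4098) = (1 + 6*I*√2)*(-1/4098) = -1/4098 - I*√2/683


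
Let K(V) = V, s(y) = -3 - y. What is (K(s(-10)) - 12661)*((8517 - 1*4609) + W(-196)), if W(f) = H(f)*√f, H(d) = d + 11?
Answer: -49451832 + 32773860*I ≈ -4.9452e+7 + 3.2774e+7*I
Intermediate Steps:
H(d) = 11 + d
W(f) = √f*(11 + f) (W(f) = (11 + f)*√f = √f*(11 + f))
(K(s(-10)) - 12661)*((8517 - 1*4609) + W(-196)) = ((-3 - 1*(-10)) - 12661)*((8517 - 1*4609) + √(-196)*(11 - 196)) = ((-3 + 10) - 12661)*((8517 - 4609) + (14*I)*(-185)) = (7 - 12661)*(3908 - 2590*I) = -12654*(3908 - 2590*I) = -49451832 + 32773860*I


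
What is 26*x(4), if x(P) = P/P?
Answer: 26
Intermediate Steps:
x(P) = 1
26*x(4) = 26*1 = 26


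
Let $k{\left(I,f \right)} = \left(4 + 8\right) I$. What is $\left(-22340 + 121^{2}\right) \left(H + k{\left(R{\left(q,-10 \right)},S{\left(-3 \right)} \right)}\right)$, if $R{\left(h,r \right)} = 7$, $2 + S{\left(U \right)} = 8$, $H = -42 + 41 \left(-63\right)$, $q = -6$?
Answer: $19563159$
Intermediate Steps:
$H = -2625$ ($H = -42 - 2583 = -2625$)
$S{\left(U \right)} = 6$ ($S{\left(U \right)} = -2 + 8 = 6$)
$k{\left(I,f \right)} = 12 I$
$\left(-22340 + 121^{2}\right) \left(H + k{\left(R{\left(q,-10 \right)},S{\left(-3 \right)} \right)}\right) = \left(-22340 + 121^{2}\right) \left(-2625 + 12 \cdot 7\right) = \left(-22340 + 14641\right) \left(-2625 + 84\right) = \left(-7699\right) \left(-2541\right) = 19563159$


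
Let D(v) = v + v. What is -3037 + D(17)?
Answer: -3003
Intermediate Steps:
D(v) = 2*v
-3037 + D(17) = -3037 + 2*17 = -3037 + 34 = -3003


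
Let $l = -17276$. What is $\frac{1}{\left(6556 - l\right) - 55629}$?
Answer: $- \frac{1}{31797} \approx -3.1449 \cdot 10^{-5}$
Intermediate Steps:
$\frac{1}{\left(6556 - l\right) - 55629} = \frac{1}{\left(6556 - -17276\right) - 55629} = \frac{1}{\left(6556 + 17276\right) - 55629} = \frac{1}{23832 - 55629} = \frac{1}{-31797} = - \frac{1}{31797}$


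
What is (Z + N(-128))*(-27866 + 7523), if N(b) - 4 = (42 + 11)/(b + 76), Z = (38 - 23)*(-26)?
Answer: 409402875/52 ≈ 7.8731e+6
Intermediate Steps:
Z = -390 (Z = 15*(-26) = -390)
N(b) = 4 + 53/(76 + b) (N(b) = 4 + (42 + 11)/(b + 76) = 4 + 53/(76 + b))
(Z + N(-128))*(-27866 + 7523) = (-390 + (357 + 4*(-128))/(76 - 128))*(-27866 + 7523) = (-390 + (357 - 512)/(-52))*(-20343) = (-390 - 1/52*(-155))*(-20343) = (-390 + 155/52)*(-20343) = -20125/52*(-20343) = 409402875/52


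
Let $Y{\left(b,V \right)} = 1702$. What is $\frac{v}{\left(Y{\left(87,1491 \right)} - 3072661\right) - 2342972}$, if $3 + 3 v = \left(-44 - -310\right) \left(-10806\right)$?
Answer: $\frac{958133}{5413931} \approx 0.17698$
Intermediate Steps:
$v = -958133$ ($v = -1 + \frac{\left(-44 - -310\right) \left(-10806\right)}{3} = -1 + \frac{\left(-44 + 310\right) \left(-10806\right)}{3} = -1 + \frac{266 \left(-10806\right)}{3} = -1 + \frac{1}{3} \left(-2874396\right) = -1 - 958132 = -958133$)
$\frac{v}{\left(Y{\left(87,1491 \right)} - 3072661\right) - 2342972} = - \frac{958133}{\left(1702 - 3072661\right) - 2342972} = - \frac{958133}{-3070959 - 2342972} = - \frac{958133}{-5413931} = \left(-958133\right) \left(- \frac{1}{5413931}\right) = \frac{958133}{5413931}$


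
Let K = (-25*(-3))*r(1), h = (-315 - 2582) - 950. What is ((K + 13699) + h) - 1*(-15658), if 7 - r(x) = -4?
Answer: 26335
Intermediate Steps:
r(x) = 11 (r(x) = 7 - 1*(-4) = 7 + 4 = 11)
h = -3847 (h = -2897 - 950 = -3847)
K = 825 (K = -25*(-3)*11 = 75*11 = 825)
((K + 13699) + h) - 1*(-15658) = ((825 + 13699) - 3847) - 1*(-15658) = (14524 - 3847) + 15658 = 10677 + 15658 = 26335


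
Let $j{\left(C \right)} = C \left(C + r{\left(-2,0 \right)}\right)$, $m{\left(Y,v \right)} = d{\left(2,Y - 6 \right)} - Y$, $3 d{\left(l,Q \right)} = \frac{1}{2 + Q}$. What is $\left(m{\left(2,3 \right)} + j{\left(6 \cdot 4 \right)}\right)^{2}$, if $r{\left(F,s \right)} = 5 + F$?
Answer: $\frac{15015625}{36} \approx 4.171 \cdot 10^{5}$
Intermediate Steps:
$d{\left(l,Q \right)} = \frac{1}{3 \left(2 + Q\right)}$
$m{\left(Y,v \right)} = - Y + \frac{1}{3 \left(-4 + Y\right)}$ ($m{\left(Y,v \right)} = \frac{1}{3 \left(2 + \left(Y - 6\right)\right)} - Y = \frac{1}{3 \left(2 + \left(-6 + Y\right)\right)} - Y = \frac{1}{3 \left(-4 + Y\right)} - Y = - Y + \frac{1}{3 \left(-4 + Y\right)}$)
$j{\left(C \right)} = C \left(3 + C\right)$ ($j{\left(C \right)} = C \left(C + \left(5 - 2\right)\right) = C \left(C + 3\right) = C \left(3 + C\right)$)
$\left(m{\left(2,3 \right)} + j{\left(6 \cdot 4 \right)}\right)^{2} = \left(\frac{\frac{1}{3} - 2 \left(-4 + 2\right)}{-4 + 2} + 6 \cdot 4 \left(3 + 6 \cdot 4\right)\right)^{2} = \left(\frac{\frac{1}{3} - 2 \left(-2\right)}{-2} + 24 \left(3 + 24\right)\right)^{2} = \left(- \frac{\frac{1}{3} + 4}{2} + 24 \cdot 27\right)^{2} = \left(\left(- \frac{1}{2}\right) \frac{13}{3} + 648\right)^{2} = \left(- \frac{13}{6} + 648\right)^{2} = \left(\frac{3875}{6}\right)^{2} = \frac{15015625}{36}$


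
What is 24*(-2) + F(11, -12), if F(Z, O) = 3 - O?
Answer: -33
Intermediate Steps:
24*(-2) + F(11, -12) = 24*(-2) + (3 - 1*(-12)) = -48 + (3 + 12) = -48 + 15 = -33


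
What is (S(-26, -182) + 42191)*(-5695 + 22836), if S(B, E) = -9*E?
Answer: 751272889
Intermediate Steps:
(S(-26, -182) + 42191)*(-5695 + 22836) = (-9*(-182) + 42191)*(-5695 + 22836) = (1638 + 42191)*17141 = 43829*17141 = 751272889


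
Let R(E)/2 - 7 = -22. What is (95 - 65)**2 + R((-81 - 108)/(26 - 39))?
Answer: 870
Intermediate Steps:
R(E) = -30 (R(E) = 14 + 2*(-22) = 14 - 44 = -30)
(95 - 65)**2 + R((-81 - 108)/(26 - 39)) = (95 - 65)**2 - 30 = 30**2 - 30 = 900 - 30 = 870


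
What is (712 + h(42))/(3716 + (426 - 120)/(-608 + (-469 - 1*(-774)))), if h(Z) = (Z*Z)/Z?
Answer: 38077/187607 ≈ 0.20296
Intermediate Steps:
h(Z) = Z (h(Z) = Z²/Z = Z)
(712 + h(42))/(3716 + (426 - 120)/(-608 + (-469 - 1*(-774)))) = (712 + 42)/(3716 + (426 - 120)/(-608 + (-469 - 1*(-774)))) = 754/(3716 + 306/(-608 + (-469 + 774))) = 754/(3716 + 306/(-608 + 305)) = 754/(3716 + 306/(-303)) = 754/(3716 + 306*(-1/303)) = 754/(3716 - 102/101) = 754/(375214/101) = 754*(101/375214) = 38077/187607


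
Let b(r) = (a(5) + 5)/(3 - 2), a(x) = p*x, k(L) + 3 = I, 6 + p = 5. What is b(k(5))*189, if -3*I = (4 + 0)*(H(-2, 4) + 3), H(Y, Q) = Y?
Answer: 0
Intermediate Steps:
p = -1 (p = -6 + 5 = -1)
I = -4/3 (I = -(4 + 0)*(-2 + 3)/3 = -4/3 ≈ -1.3333)
k(L) = -13/3 (k(L) = -3 - 4/3 = -13/3)
a(x) = -x
b(r) = 0 (b(r) = (-1*5 + 5)/(3 - 2) = (-5 + 5)/1 = 0*1 = 0)
b(k(5))*189 = 0*189 = 0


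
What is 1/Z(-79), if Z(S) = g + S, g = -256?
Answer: -1/335 ≈ -0.0029851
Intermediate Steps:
Z(S) = -256 + S
1/Z(-79) = 1/(-256 - 79) = 1/(-335) = -1/335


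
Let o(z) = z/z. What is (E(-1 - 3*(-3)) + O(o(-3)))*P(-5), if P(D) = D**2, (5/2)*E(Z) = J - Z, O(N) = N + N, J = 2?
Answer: -10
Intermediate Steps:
o(z) = 1
O(N) = 2*N
E(Z) = 4/5 - 2*Z/5 (E(Z) = 2*(2 - Z)/5 = 4/5 - 2*Z/5)
(E(-1 - 3*(-3)) + O(o(-3)))*P(-5) = ((4/5 - 2*(-1 - 3*(-3))/5) + 2*1)*(-5)**2 = ((4/5 - 2*(-1 - 1*(-9))/5) + 2)*25 = ((4/5 - 2*(-1 + 9)/5) + 2)*25 = ((4/5 - 2/5*8) + 2)*25 = ((4/5 - 16/5) + 2)*25 = (-12/5 + 2)*25 = -2/5*25 = -10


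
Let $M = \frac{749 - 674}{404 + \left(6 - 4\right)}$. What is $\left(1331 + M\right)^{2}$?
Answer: $\frac{292098092521}{164836} \approx 1.7721 \cdot 10^{6}$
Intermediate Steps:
$M = \frac{75}{406}$ ($M = \frac{75}{404 + \left(6 - 4\right)} = \frac{75}{404 + 2} = \frac{75}{406} \approx 0.18473$)
$\left(1331 + M\right)^{2} = \left(1331 + \frac{75}{406}\right)^{2} = \left(\frac{540461}{406}\right)^{2} = \frac{292098092521}{164836}$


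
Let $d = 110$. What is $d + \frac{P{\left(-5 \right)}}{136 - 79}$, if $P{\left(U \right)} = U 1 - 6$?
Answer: $\frac{6259}{57} \approx 109.81$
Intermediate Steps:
$P{\left(U \right)} = -6 + U$ ($P{\left(U \right)} = U - 6 = -6 + U$)
$d + \frac{P{\left(-5 \right)}}{136 - 79} = 110 + \frac{-6 - 5}{136 - 79} = 110 + \frac{1}{57} \left(-11\right) = 110 - \frac{11}{57} = \frac{6259}{57}$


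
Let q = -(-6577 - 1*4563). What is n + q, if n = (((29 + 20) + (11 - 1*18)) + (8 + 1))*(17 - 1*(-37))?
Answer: 13894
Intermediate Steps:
q = 11140 (q = -(-6577 - 4563) = -1*(-11140) = 11140)
n = 2754 (n = ((49 + (11 - 18)) + 9)*(17 + 37) = ((49 - 7) + 9)*54 = (42 + 9)*54 = 51*54 = 2754)
n + q = 2754 + 11140 = 13894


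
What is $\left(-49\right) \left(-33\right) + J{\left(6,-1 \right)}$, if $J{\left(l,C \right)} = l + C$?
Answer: $1622$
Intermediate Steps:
$J{\left(l,C \right)} = C + l$
$\left(-49\right) \left(-33\right) + J{\left(6,-1 \right)} = \left(-49\right) \left(-33\right) + \left(-1 + 6\right) = 1617 + 5 = 1622$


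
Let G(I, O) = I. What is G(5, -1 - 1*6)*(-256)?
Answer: -1280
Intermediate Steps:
G(5, -1 - 1*6)*(-256) = 5*(-256) = -1280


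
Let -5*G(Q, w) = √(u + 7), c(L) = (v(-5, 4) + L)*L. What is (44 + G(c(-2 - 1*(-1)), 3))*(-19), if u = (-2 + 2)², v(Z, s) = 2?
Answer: -836 + 19*√7/5 ≈ -825.95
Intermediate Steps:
c(L) = L*(2 + L) (c(L) = (2 + L)*L = L*(2 + L))
u = 0 (u = 0² = 0)
G(Q, w) = -√7/5 (G(Q, w) = -√(0 + 7)/5 = -√7/5)
(44 + G(c(-2 - 1*(-1)), 3))*(-19) = (44 - √7/5)*(-19) = -836 + 19*√7/5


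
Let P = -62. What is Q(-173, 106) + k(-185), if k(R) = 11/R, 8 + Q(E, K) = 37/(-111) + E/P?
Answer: -192781/34410 ≈ -5.6025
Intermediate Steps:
Q(E, K) = -25/3 - E/62 (Q(E, K) = -8 + (37/(-111) + E/(-62)) = -8 + (37*(-1/111) + E*(-1/62)) = -8 + (-⅓ - E/62) = -25/3 - E/62)
Q(-173, 106) + k(-185) = (-25/3 - 1/62*(-173)) + 11/(-185) = (-25/3 + 173/62) + 11*(-1/185) = -1031/186 - 11/185 = -192781/34410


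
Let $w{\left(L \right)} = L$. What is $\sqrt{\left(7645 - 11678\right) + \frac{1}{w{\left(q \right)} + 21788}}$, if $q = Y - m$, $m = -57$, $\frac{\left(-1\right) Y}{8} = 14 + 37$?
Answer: $\frac{2 i \sqrt{463336209635}}{21437} \approx 63.506 i$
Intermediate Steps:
$Y = -408$ ($Y = - 8 \left(14 + 37\right) = \left(-8\right) 51 = -408$)
$q = -351$ ($q = -408 - -57 = -408 + 57 = -351$)
$\sqrt{\left(7645 - 11678\right) + \frac{1}{w{\left(q \right)} + 21788}} = \sqrt{\left(7645 - 11678\right) + \frac{1}{-351 + 21788}} = \sqrt{\left(7645 - 11678\right) + \frac{1}{21437}} = \sqrt{-4033 + \frac{1}{21437}} = \sqrt{- \frac{86455420}{21437}} = \frac{2 i \sqrt{463336209635}}{21437}$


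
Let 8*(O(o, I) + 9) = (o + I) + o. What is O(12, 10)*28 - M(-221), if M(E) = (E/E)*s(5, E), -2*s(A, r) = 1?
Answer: -265/2 ≈ -132.50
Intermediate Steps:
s(A, r) = -1/2 (s(A, r) = -1/2*1 = -1/2)
O(o, I) = -9 + o/4 + I/8 (O(o, I) = -9 + ((o + I) + o)/8 = -9 + ((I + o) + o)/8 = -9 + (I + 2*o)/8 = -9 + (o/4 + I/8) = -9 + o/4 + I/8)
M(E) = -1/2 (M(E) = (E/E)*(-1/2) = 1*(-1/2) = -1/2)
O(12, 10)*28 - M(-221) = (-9 + (1/4)*12 + (1/8)*10)*28 - 1*(-1/2) = (-9 + 3 + 5/4)*28 + 1/2 = -19/4*28 + 1/2 = -133 + 1/2 = -265/2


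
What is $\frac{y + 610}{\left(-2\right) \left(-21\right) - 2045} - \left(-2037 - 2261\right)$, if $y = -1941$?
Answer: $\frac{8610225}{2003} \approx 4298.7$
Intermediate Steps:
$\frac{y + 610}{\left(-2\right) \left(-21\right) - 2045} - \left(-2037 - 2261\right) = \frac{-1941 + 610}{\left(-2\right) \left(-21\right) - 2045} - \left(-2037 - 2261\right) = - \frac{1331}{42 - 2045} - -4298 = - \frac{1331}{-2003} + 4298 = \left(-1331\right) \left(- \frac{1}{2003}\right) + 4298 = \frac{1331}{2003} + 4298 = \frac{8610225}{2003}$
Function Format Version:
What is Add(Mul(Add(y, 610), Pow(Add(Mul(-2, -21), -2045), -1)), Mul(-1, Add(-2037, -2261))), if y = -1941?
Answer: Rational(8610225, 2003) ≈ 4298.7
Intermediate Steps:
Add(Mul(Add(y, 610), Pow(Add(Mul(-2, -21), -2045), -1)), Mul(-1, Add(-2037, -2261))) = Add(Mul(Add(-1941, 610), Pow(Add(Mul(-2, -21), -2045), -1)), Mul(-1, Add(-2037, -2261))) = Add(Mul(-1331, Pow(Add(42, -2045), -1)), Mul(-1, -4298)) = Add(Mul(-1331, Pow(-2003, -1)), 4298) = Add(Mul(-1331, Rational(-1, 2003)), 4298) = Add(Rational(1331, 2003), 4298) = Rational(8610225, 2003)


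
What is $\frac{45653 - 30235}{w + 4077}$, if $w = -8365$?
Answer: $- \frac{7709}{2144} \approx -3.5956$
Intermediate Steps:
$\frac{45653 - 30235}{w + 4077} = \frac{45653 - 30235}{-8365 + 4077} = \frac{45653 - 30235}{-4288} = 15418 \left(- \frac{1}{4288}\right) = - \frac{7709}{2144}$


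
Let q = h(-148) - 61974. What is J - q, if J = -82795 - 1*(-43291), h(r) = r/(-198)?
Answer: 2224456/99 ≈ 22469.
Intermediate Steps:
h(r) = -r/198 (h(r) = r*(-1/198) = -r/198)
J = -39504 (J = -82795 + 43291 = -39504)
q = -6135352/99 (q = -1/198*(-148) - 61974 = 74/99 - 61974 = -6135352/99 ≈ -61973.)
J - q = -39504 - 1*(-6135352/99) = -39504 + 6135352/99 = 2224456/99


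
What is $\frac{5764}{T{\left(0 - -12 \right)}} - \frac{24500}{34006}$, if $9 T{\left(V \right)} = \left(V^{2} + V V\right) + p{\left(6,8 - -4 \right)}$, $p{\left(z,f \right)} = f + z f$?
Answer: $\frac{1492331}{10757} \approx 138.73$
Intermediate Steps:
$p{\left(z,f \right)} = f + f z$
$T{\left(V \right)} = \frac{28}{3} + \frac{2 V^{2}}{9}$ ($T{\left(V \right)} = \frac{\left(V^{2} + V V\right) + \left(8 - -4\right) \left(1 + 6\right)}{9} = \frac{\left(V^{2} + V^{2}\right) + \left(8 + 4\right) 7}{9} = \frac{2 V^{2} + 12 \cdot 7}{9} = \frac{2 V^{2} + 84}{9} = \frac{84 + 2 V^{2}}{9} = \frac{28}{3} + \frac{2 V^{2}}{9}$)
$\frac{5764}{T{\left(0 - -12 \right)}} - \frac{24500}{34006} = \frac{5764}{\frac{28}{3} + \frac{2 \left(0 - -12\right)^{2}}{9}} - \frac{24500}{34006} = \frac{5764}{\frac{28}{3} + \frac{2 \left(0 + 12\right)^{2}}{9}} - \frac{250}{347} = \frac{5764}{\frac{28}{3} + \frac{2 \cdot 12^{2}}{9}} - \frac{250}{347} = \frac{5764}{\frac{28}{3} + \frac{2}{9} \cdot 144} - \frac{250}{347} = \frac{5764}{\frac{28}{3} + 32} - \frac{250}{347} = \frac{5764}{\frac{124}{3}} - \frac{250}{347} = 5764 \cdot \frac{3}{124} - \frac{250}{347} = \frac{4323}{31} - \frac{250}{347} = \frac{1492331}{10757}$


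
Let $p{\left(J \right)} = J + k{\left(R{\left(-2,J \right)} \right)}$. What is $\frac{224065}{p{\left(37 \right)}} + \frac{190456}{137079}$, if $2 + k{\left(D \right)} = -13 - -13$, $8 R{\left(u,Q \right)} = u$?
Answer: $\frac{6144254419}{959553} \approx 6403.3$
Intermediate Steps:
$R{\left(u,Q \right)} = \frac{u}{8}$
$k{\left(D \right)} = -2$ ($k{\left(D \right)} = -2 - 0 = -2 + \left(-13 + 13\right) = -2 + 0 = -2$)
$p{\left(J \right)} = -2 + J$ ($p{\left(J \right)} = J - 2 = -2 + J$)
$\frac{224065}{p{\left(37 \right)}} + \frac{190456}{137079} = \frac{224065}{-2 + 37} + \frac{190456}{137079} = \frac{224065}{35} + 190456 \cdot \frac{1}{137079} = 224065 \cdot \frac{1}{35} + \frac{190456}{137079} = \frac{44813}{7} + \frac{190456}{137079} = \frac{6144254419}{959553}$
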